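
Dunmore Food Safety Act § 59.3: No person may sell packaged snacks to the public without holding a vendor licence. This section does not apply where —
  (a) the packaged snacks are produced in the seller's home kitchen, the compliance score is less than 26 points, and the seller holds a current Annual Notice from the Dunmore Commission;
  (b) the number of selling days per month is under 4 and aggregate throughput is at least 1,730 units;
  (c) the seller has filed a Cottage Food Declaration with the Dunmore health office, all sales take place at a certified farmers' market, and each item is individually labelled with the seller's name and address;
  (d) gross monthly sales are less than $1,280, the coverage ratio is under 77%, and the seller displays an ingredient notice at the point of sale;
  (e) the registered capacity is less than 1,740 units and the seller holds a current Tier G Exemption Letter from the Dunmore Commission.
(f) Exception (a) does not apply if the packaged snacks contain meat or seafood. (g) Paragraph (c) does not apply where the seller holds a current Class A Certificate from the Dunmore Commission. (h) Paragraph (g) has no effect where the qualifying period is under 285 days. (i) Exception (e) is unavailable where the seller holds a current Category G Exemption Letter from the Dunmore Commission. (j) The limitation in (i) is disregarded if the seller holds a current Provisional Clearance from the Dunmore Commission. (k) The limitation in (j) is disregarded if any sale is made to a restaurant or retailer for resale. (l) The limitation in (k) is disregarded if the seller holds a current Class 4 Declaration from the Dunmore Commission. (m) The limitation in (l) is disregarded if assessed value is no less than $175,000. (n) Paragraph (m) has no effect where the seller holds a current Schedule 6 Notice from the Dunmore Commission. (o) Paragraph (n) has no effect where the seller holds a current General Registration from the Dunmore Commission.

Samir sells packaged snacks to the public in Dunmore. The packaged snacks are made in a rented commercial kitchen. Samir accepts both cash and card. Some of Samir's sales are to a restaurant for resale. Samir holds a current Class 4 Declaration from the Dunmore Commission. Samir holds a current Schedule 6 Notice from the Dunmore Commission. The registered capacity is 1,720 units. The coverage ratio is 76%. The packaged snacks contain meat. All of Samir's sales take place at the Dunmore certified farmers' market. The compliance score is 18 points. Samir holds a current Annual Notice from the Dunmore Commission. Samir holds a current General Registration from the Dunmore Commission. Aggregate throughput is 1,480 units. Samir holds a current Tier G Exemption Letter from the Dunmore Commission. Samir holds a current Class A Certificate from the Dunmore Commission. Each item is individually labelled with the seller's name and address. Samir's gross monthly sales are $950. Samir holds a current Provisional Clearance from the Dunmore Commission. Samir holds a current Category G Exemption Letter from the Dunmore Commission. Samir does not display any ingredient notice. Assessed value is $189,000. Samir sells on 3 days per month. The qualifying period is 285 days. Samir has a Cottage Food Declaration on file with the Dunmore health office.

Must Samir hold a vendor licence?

Exception (a) fails — the packaged snacks are made in a commercial kitchen, not a home kitchen.
Exception (b) requires that aggregate throughput is at least 1,730 units; but aggregate throughput is 1,480 units, short of 1,730 units, so (b) is unavailable.
Exception (c): a Cottage Food Declaration is on file; all sales are at a certified farmers' market; items are individually labelled — every condition holds. However, paragraphs (g)–(h) must be considered: (g) applies — a current Class A Certificate is held. (h) is not triggered (the qualifying period is 285 days, not under 285 days), so (g) stands. So (c) is unavailable.
Exception (d) requires that the seller displays an ingredient notice at the point of sale; but no ingredient notice is displayed, so (d) is unavailable.
Exception (e)'s conditions are all satisfied: the registered capacity is 1,720 units, less than the 1,740 units limit; a current Tier G Exemption Letter is held. But applying paragraphs (i)–(o): (i) is triggered — a current Category G Exemption Letter is held. (j) would limit (i) — a current Provisional Clearance is held — but (k) sets (j) aside: (k) operates — some sales are to a restaurant for resale. (l) would limit (k) — a current Class 4 Declaration is held — but (m) sets (l) aside: (m) is engaged — assessed value is $189,000, meeting the $175,000 threshold. (n) operates (a current Schedule 6 Notice is held), but yields to (o): (o) operates against (n): a current General Registration is held. So (e) is unavailable.
No exception applies. The general rule governs.

Yes — Samir must hold a vendor licence.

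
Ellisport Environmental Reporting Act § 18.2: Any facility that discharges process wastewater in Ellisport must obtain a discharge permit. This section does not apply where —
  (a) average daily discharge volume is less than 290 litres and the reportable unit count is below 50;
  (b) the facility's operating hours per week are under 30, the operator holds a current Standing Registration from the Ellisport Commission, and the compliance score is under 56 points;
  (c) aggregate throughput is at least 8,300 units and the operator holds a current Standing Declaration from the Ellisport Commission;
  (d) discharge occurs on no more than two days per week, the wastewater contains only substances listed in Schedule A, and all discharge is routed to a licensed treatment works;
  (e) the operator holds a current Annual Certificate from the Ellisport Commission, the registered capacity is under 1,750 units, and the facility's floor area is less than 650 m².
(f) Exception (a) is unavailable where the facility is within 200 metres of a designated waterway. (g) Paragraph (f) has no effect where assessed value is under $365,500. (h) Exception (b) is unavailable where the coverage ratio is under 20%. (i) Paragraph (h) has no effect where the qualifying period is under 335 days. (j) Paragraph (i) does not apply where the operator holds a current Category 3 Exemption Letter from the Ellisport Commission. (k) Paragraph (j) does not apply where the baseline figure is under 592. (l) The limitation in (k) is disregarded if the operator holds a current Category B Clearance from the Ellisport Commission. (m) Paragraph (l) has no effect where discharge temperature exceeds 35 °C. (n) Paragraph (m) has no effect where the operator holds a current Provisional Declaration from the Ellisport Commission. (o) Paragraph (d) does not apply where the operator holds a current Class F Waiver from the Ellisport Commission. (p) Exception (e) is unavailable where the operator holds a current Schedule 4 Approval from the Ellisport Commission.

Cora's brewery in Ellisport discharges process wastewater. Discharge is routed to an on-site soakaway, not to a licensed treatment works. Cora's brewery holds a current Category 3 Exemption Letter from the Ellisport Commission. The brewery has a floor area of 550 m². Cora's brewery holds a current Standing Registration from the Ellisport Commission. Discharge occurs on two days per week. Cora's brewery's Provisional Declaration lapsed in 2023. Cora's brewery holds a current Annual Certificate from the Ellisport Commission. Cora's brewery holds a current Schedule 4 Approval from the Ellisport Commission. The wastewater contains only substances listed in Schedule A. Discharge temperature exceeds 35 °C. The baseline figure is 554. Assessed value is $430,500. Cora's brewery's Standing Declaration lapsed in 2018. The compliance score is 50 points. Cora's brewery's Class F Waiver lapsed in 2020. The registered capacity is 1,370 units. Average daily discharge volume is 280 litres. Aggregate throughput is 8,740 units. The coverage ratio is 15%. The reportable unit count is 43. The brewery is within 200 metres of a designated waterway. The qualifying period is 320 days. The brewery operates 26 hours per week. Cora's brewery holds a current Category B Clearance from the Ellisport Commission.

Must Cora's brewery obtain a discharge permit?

No — exception (b) applies; Cora's brewery is not required to obtain a discharge permit.

All of (a)'s requirements are met (average daily discharge volume is 280 litres, less than the 290 litres limit; the reportable unit count is 43, below the 50 limit). However, paragraphs (f)–(g) must be considered: (f) is engaged — the brewery is within 200 m of a designated waterway. (g) does not operate here (assessed value is $430,500, not under $365,500), so (f) stands. (a) is therefore removed.
Exception (b): the facility's operating hours per week are 26, under the 30 limit; a current Standing Registration is held; the compliance score is 50 points, under the 56 points limit — every condition holds. As to paragraphs (h)–(n): (h) would limit (b) — the coverage ratio is 15%, under the 20% limit — but (i) sets (h) aside: (i) is engaged — the qualifying period is 320 days, under the 335 days limit. (j) would limit (i) — a current Category 3 Exemption Letter is held — but (k) sets (j) aside: (k) applies — the baseline figure is 554, under the 592 limit. (l) would limit (k) — a current Category B Clearance is held — but (m) sets (l) aside: (m) is triggered — discharge temperature exceeds 35 °C. (n) does not operate here (the Provisional Declaration is not current), so (m) stands. Exception (b) stands.
Exception (c) does not apply: no current Standing Declaration is held.
Exception (d) does not apply: discharge is not routed to a licensed treatment works.
All of (e)'s requirements are met (a current Annual Certificate is held; the registered capacity is 1,370 units, under the 1,750 units limit; the facility's floor area is 550 m², less than the 650 m² limit). But applying paragraph (p): (p) operates against (e): a current Schedule 4 Approval is held. So (e) is unavailable.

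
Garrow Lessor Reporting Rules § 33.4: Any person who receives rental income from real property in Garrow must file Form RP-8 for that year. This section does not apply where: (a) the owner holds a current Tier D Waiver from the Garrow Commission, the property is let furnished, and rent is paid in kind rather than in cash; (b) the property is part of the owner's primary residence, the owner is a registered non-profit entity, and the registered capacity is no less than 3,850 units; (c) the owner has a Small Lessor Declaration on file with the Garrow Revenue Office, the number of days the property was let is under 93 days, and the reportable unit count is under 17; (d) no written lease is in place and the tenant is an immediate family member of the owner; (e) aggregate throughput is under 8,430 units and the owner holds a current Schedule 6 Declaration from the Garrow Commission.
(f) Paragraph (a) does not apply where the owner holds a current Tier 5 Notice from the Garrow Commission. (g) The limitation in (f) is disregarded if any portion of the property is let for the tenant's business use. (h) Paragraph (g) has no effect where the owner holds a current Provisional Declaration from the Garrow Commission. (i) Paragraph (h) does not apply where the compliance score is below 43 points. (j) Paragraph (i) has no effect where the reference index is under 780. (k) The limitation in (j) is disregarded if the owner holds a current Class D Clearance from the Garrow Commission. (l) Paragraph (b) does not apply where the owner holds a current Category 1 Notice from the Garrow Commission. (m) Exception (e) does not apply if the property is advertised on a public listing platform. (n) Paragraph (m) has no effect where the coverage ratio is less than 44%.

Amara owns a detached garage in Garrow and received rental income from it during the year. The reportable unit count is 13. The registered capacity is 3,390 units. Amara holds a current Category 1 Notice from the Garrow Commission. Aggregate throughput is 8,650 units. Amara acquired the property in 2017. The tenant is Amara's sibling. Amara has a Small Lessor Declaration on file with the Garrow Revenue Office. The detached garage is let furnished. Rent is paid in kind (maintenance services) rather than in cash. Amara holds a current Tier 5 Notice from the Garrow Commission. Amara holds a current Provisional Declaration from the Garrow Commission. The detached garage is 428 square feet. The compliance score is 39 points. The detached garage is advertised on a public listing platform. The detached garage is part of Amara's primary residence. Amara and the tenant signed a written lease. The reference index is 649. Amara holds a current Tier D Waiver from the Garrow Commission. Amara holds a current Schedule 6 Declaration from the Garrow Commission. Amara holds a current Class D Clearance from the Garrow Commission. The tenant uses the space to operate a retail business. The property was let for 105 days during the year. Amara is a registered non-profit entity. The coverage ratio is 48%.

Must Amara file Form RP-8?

No — exception (a) applies; Amara is not required to file Form RP-8.

Exception (a): a current Tier D Waiver is held; the property is let furnished; rent is paid in kind — every condition holds. Under paragraphs (f)–(k): (f) would limit (a) — a current Tier 5 Notice is held — but (g) sets (f) aside: (g) operates against (f): the space is let for business use. (h) is engaged (a current Provisional Declaration is held), but is overridden by (i): (i) operates against (h): the compliance score is 39 points, below the 43 points limit. (j) would limit (i) — the reference index is 649, under the 780 limit — but (k) sets (j) aside: (k) applies — a current Class D Clearance is held. Exception (a) stands.
Exception (b) does not apply: the registered capacity is 3,390 units, short of 3,850 units.
Exception (c) requires that the number of days the property was let is under 93 days; but the number of days the property was let is 105 days, not under 93 days, so (c) is unavailable.
Exception (d) fails — a written lease is in place.
Exception (e) requires that aggregate throughput is under 8,430 units; but aggregate throughput is 8,650 units, not under 8,430 units, so (e) is unavailable.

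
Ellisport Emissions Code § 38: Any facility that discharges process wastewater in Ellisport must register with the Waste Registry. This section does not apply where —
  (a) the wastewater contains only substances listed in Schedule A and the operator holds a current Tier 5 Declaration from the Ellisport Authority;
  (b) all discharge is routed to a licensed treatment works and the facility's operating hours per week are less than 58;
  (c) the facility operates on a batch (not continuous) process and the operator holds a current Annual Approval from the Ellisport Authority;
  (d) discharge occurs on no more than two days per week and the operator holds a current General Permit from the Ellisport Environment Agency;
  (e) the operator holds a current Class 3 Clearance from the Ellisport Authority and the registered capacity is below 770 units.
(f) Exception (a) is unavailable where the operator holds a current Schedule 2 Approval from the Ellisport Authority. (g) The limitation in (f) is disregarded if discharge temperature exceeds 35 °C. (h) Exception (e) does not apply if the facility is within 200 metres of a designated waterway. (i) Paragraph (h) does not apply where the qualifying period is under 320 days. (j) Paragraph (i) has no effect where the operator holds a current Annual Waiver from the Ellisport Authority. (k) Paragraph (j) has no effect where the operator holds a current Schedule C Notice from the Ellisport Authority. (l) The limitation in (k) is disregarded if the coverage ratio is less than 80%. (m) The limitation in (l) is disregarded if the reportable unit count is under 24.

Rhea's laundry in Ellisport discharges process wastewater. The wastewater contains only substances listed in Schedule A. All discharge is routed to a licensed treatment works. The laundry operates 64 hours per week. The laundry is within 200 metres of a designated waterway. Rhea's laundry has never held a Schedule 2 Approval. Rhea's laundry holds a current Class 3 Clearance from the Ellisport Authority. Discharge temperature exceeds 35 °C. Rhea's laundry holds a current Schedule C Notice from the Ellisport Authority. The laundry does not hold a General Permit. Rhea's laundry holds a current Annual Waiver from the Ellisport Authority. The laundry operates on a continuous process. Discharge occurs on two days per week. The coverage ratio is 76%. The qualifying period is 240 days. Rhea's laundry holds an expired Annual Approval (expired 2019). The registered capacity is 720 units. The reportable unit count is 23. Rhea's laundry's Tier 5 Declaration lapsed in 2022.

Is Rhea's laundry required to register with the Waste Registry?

Exception (a) requires that the operator holds a current Tier 5 Declaration from the Ellisport Authority; but the Tier 5 Declaration is not current, so (a) is unavailable.
Exception (b) requires that the facility's operating hours per week are less than 58; but the facility's operating hours per week are 64, not less than 58, so (b) is unavailable.
Exception (c) does not apply: the facility operates on a continuous process.
Exception (d) requires that the operator holds a current General Permit from the Ellisport Environment Agency; but no General Permit is held, so (d) is unavailable.
Exception (e): a current Class 3 Clearance is held; the registered capacity is 720 units, below the 770 units limit — every condition holds. Applying paragraphs (h)–(m): (h) would limit (e) — the laundry is within 200 m of a designated waterway — but (i) sets (h) aside: (i) is engaged — the qualifying period is 240 days, under the 320 days limit. (j) operates (a current Annual Waiver is held), but is set aside by (k): (k) operates — a current Schedule C Notice is held. (l) operates (the coverage ratio is 76%, less than the 80% limit), but yields to (m): (m) operates against (l): the reportable unit count is 23, under the 24 limit. Exception (e) stands.

No — exception (e) applies; Rhea's laundry is not required to register with the Waste Registry.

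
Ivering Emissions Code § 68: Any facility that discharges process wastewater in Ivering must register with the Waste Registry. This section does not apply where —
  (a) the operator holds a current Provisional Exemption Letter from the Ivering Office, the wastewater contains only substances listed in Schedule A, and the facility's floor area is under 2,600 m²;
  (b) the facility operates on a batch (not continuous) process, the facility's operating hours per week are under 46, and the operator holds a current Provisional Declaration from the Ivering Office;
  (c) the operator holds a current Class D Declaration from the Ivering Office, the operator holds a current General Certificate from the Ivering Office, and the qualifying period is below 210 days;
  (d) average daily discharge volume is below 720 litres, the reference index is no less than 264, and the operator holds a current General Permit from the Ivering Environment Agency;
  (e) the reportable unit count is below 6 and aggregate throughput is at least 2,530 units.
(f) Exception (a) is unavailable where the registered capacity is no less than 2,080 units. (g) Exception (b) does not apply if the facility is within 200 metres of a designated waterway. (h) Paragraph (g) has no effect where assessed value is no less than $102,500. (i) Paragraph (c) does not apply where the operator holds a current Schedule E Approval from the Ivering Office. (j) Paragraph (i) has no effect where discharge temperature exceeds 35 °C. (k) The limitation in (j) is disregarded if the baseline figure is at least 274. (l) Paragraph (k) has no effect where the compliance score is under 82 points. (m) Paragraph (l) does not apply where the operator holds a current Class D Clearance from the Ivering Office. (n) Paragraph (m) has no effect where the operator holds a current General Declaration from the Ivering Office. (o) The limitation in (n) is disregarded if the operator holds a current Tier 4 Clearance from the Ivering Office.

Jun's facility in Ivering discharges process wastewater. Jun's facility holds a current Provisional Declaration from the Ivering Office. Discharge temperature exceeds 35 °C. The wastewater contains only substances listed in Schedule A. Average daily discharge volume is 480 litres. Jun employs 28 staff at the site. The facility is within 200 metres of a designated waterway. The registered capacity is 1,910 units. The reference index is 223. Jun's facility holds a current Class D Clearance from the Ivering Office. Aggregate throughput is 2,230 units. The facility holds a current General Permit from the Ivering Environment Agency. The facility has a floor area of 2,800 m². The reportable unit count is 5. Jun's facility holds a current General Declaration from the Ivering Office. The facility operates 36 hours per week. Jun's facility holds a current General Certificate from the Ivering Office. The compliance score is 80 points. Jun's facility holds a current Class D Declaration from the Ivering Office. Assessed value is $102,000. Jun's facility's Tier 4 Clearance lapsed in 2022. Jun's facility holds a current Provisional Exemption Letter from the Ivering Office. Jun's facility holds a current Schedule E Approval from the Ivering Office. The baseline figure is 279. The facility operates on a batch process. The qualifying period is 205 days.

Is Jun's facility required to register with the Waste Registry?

No — exception (c) applies; Jun's facility is not required to register with the Waste Registry.

Exception (a) does not apply: the facility's floor area is 2,800 m², not under 2,600 m².
Exception (b) is satisfied on its face — the facility operates on a batch process; the facility's operating hours per week are 36, under the 46 limit; a current Provisional Declaration is held. But applying paragraphs (g)–(h): (g) operates against (b): the facility is within 200 m of a designated waterway. (h), which would lift (g), does not operate here — assessed value is $102,000, short of $102,500. (b) is therefore removed.
Exception (c)'s conditions are all satisfied: a current Class D Declaration is held; a current General Certificate is held; the qualifying period is 205 days, below the 210 days limit. Under paragraphs (i)–(o): (i) would limit (c) — a current Schedule E Approval is held — but (j) sets (i) aside: (j) operates against (i): discharge temperature exceeds 35 °C. (k) is triggered (the baseline figure is 279, meeting the 274 threshold), but is overridden by (l): (l) applies — the compliance score is 80 points, under the 82 points limit. (m) would limit (l) — a current Class D Clearance is held — but (n) sets (m) aside: (n) operates against (m): a current General Declaration is held. (o), which would lift (n), is not triggered — the Tier 4 Clearance is not current. So (c) applies.
Exception (d) does not apply: the reference index is 223, short of 264.
Exception (e) requires that aggregate throughput is at least 2,530 units; but aggregate throughput is 2,230 units, short of 2,530 units, so (e) is unavailable.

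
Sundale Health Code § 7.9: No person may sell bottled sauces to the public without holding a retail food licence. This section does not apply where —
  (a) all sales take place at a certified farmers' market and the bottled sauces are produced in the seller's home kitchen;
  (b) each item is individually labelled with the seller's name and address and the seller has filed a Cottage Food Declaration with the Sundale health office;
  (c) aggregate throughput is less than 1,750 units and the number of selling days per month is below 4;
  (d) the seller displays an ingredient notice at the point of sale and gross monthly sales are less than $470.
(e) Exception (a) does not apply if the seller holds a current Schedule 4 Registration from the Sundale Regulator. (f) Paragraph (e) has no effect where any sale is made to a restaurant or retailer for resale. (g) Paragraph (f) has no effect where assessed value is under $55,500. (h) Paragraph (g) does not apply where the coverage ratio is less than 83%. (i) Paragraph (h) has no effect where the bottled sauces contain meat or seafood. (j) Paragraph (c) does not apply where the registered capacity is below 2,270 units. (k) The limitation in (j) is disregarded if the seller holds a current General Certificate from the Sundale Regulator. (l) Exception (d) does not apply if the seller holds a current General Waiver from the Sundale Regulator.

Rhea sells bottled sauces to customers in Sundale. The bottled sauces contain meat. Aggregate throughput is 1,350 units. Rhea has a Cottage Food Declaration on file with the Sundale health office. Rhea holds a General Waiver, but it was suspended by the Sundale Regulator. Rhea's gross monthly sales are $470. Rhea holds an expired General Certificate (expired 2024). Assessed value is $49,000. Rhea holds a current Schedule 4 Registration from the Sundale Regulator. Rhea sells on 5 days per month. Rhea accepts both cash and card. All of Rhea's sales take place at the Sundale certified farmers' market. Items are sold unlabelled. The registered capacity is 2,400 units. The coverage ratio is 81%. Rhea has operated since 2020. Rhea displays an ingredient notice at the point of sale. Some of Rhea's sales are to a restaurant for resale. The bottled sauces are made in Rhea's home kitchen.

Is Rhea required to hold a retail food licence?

Exception (a)'s conditions are all satisfied: all sales are at a certified farmers' market; the bottled sauces are home-kitchen produced. Turning to paragraphs (e)–(i): (e) is triggered — a current Schedule 4 Registration is held. (f) is triggered (some sales are to a restaurant for resale), but is displaced by (g): (g) operates against (f): assessed value is $49,000, under the $55,500 limit. (h) would limit (g) — the coverage ratio is 81%, less than the 83% limit — but (i) sets (h) aside: (i) is engaged — the bottled sauces contain meat. (a) is therefore removed.
Exception (b) requires that each item is individually labelled with the seller's name and address; but items are sold unlabelled, so (b) is unavailable.
Exception (c) fails — the number of selling days per month is 5, not below 4.
Exception (d) fails — gross monthly sales are $470, not less than $470.
No exception is made out. Rhea falls within the general rule.

Yes — Rhea must hold a retail food licence.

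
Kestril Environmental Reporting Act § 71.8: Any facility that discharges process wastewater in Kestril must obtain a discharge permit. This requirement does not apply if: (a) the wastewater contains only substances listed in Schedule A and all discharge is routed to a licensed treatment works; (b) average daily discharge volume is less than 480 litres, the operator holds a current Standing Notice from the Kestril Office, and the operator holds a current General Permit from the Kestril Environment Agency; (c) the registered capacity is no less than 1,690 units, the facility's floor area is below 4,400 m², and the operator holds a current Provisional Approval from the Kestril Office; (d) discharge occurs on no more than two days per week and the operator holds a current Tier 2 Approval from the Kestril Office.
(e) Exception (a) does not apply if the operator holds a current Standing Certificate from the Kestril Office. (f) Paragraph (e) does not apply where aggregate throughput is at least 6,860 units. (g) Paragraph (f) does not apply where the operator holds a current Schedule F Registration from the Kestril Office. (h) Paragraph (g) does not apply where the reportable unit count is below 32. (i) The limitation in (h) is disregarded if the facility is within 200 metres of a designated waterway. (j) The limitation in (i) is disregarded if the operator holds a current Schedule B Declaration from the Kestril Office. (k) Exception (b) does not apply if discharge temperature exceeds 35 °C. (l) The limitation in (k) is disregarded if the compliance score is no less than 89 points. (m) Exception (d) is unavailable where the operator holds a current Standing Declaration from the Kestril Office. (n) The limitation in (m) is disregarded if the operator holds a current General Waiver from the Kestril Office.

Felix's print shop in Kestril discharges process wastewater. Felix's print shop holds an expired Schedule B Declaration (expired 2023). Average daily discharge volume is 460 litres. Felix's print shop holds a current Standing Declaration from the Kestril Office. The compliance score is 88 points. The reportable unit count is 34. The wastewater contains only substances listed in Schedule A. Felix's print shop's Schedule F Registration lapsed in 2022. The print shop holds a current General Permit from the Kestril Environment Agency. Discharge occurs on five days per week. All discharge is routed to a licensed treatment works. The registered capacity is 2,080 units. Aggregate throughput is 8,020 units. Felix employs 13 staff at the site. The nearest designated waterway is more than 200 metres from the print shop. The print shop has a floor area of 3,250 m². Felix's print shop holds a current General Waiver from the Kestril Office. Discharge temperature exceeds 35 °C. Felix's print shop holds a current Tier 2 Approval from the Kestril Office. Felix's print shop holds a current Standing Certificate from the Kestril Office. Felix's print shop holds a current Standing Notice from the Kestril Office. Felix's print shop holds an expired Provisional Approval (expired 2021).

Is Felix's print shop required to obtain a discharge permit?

Exception (a): the wastewater is Schedule-A-only; discharge is routed to a licensed treatment works — every condition holds. As to paragraphs (e)–(j): (e) is engaged (a current Standing Certificate is held), but yields to (f): (f) is triggered — aggregate throughput is 8,020 units, meeting the 6,860 units threshold. (g), which would lift (f), does not operate here — there is no Schedule F Registration in force. (a) remains available.
Exception (b): average daily discharge volume is 460 litres, less than the 480 litres limit; a current Standing Notice is held; a current General Permit is held — every condition holds. But: (k) operates against (b): discharge temperature exceeds 35 °C. (l), which would lift (k), is not triggered — the compliance score is 88 points, short of 89 points. Exception (b) does not apply.
Exception (c) fails — there is no Provisional Approval in force.
Exception (d) requires that discharge occurs on no more than two days per week; but discharge occurs on five days per week, so (d) is unavailable.

No — exception (a) applies; Felix's print shop is not required to obtain a discharge permit.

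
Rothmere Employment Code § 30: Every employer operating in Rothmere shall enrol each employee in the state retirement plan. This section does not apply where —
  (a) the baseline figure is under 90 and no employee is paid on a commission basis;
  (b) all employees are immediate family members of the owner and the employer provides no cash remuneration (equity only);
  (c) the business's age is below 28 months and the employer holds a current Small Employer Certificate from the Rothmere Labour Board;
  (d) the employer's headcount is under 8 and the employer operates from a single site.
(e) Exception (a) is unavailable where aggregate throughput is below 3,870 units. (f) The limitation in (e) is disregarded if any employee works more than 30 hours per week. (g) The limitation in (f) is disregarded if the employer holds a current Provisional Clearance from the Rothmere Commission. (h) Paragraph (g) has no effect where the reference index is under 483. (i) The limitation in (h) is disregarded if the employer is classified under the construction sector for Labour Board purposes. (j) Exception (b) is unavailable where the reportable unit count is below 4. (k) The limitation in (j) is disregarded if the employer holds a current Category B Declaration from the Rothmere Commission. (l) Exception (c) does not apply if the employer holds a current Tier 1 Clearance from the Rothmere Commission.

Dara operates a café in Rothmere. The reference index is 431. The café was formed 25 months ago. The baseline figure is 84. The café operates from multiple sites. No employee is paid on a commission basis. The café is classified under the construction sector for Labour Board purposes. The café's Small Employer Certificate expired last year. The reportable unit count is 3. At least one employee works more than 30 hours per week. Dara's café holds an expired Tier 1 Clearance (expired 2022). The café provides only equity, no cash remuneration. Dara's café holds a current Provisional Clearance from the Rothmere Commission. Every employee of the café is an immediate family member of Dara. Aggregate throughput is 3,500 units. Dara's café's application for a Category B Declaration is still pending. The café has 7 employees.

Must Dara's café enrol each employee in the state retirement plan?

Exception (a) is satisfied on its face — the baseline figure is 84, under the 90 limit; no employee is paid on commission. Turning to paragraphs (e)–(i): (e) operates against (a): aggregate throughput is 3,500 units, below the 3,870 units limit. (f) is triggered (at least one employee exceeds 30 hours/week), but is itself disapplied by (g): (g) operates — a current Provisional Clearance is held. (h) would limit (g) — the reference index is 431, under the 483 limit — but (i) sets (h) aside: (i) applies — the café is classified under the construction sector. So (a) is unavailable.
All of (b)'s requirements are met (every employee is an immediate family member; remuneration is equity-only). But: (j) operates against (b): the reportable unit count is 3, below the 4 limit. (k), which would lift (j), is not engaged — the Category B Declaration is not current. (b) is therefore removed.
Exception (c) does not apply: the Small Employer Certificate has expired.
Exception (d) does not apply: the employer operates from multiple sites.
Every exception is unavailable, so the rule governs.

Yes — Dara's café must enrol each employee in the state retirement plan.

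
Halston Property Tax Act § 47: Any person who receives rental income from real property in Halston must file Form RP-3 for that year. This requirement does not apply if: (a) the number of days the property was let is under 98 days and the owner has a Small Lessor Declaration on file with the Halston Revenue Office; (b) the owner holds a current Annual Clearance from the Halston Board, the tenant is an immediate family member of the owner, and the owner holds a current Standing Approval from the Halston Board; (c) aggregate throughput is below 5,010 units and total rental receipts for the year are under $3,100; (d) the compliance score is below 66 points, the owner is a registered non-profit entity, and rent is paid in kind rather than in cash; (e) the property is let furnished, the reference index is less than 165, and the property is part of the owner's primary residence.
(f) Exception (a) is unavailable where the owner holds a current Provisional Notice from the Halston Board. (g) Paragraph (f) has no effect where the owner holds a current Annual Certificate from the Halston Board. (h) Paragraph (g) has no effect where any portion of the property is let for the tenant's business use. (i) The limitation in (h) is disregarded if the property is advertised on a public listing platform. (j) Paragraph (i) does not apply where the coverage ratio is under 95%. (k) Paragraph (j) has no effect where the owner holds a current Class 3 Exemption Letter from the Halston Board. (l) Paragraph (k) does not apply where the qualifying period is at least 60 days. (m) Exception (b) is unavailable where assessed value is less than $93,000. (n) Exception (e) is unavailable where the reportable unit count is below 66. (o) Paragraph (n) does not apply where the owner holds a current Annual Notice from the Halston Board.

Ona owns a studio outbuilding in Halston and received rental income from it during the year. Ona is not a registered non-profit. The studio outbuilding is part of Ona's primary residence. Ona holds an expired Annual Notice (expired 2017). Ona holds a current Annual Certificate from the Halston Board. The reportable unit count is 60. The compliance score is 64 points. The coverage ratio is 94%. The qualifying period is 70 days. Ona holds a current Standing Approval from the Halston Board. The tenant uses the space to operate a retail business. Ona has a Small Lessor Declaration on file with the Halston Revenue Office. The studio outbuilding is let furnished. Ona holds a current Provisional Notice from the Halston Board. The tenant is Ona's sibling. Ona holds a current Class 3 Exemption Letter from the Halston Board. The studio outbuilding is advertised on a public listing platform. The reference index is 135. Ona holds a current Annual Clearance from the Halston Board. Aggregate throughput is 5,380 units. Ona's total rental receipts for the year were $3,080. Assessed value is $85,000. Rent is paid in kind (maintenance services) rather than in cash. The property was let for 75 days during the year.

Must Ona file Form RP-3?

Exception (a)'s conditions are all satisfied: the number of days the property was let is 75 days, under the 98 days limit; a Small Lessor Declaration is on file. But: (f) operates against (a): a current Provisional Notice is held. (g) would limit (f) — a current Annual Certificate is held — but (h) sets (g) aside: (h) is engaged — the space is let for business use. (i) would limit (h) — the property is publicly advertised — but (j) sets (i) aside: (j) operates against (i): the coverage ratio is 94%, under the 95% limit. (k) would limit (j) — a current Class 3 Exemption Letter is held — but (l) sets (k) aside: (l) operates against (k): the qualifying period is 70 days, meeting the 60 days threshold. Exception (a) does not apply.
Exception (b)'s conditions are all satisfied: a current Annual Clearance is held; the tenant is an immediate family member; a current Standing Approval is held. But applying paragraph (m): (m) operates — assessed value is $85,000, less than the $93,000 limit. So (b) is unavailable.
Exception (c) does not apply: aggregate throughput is 5,380 units, not below 5,010 units.
Exception (d) requires that the owner is a registered non-profit entity; but Ona is not a registered non-profit, so (d) is unavailable.
Exception (e) is satisfied on its face — the property is let furnished; the reference index is 135, less than the 165 limit; the studio outbuilding is part of the primary residence. However, paragraphs (n)–(o) must be considered: (n) operates — the reportable unit count is 60, below the 66 limit. (o) is inapplicable (the Annual Notice is not current), so (n) stands. (e) is therefore removed.
None of the exceptions is available; § 47 applies in full.

Yes — Ona must file Form RP-3.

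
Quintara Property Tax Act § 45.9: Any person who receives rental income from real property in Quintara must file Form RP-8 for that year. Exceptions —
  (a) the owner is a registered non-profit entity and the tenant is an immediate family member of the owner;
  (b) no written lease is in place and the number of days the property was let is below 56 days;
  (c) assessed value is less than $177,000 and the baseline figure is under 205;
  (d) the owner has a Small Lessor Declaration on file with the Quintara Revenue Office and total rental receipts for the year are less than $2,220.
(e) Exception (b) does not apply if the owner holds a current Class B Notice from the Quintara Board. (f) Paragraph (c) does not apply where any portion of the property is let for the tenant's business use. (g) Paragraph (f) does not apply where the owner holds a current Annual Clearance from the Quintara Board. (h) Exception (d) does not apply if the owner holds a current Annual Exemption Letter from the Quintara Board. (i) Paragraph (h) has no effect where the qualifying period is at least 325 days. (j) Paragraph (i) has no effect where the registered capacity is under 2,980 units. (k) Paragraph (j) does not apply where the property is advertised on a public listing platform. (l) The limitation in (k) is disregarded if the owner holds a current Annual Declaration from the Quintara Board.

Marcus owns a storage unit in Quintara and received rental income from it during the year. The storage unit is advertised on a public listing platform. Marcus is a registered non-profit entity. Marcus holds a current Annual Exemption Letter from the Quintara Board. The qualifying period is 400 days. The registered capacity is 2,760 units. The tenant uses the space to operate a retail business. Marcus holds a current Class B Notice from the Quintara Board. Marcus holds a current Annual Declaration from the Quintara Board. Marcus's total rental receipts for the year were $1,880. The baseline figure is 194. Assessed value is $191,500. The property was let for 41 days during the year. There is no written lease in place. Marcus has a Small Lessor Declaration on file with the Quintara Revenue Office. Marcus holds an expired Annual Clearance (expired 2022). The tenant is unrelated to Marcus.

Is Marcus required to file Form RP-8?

Yes — Marcus must file Form RP-8.

Exception (a) does not apply: the tenant is unrelated to the owner.
Exception (b) is satisfied on its face — there is no written lease; the number of days the property was let is 41 days, below the 56 days limit. Turning to paragraph (e): (e) applies — a current Class B Notice is held. Exception (b) does not apply.
Exception (c) fails — assessed value is $191,500, not less than $177,000.
Exception (d): a Small Lessor Declaration is on file; total rental receipts for the year are $1,880, less than the $2,220 limit — every condition holds. However, paragraphs (h)–(l) must be considered: (h) operates — a current Annual Exemption Letter is held. (i) would limit (h) — the qualifying period is 400 days, meeting the 325 days threshold — but (j) sets (i) aside: (j) operates against (i): the registered capacity is 2,760 units, under the 2,980 units limit. (k) is engaged (the property is publicly advertised), but is itself disapplied by (l): (l) operates against (k): a current Annual Declaration is held. So (d) is unavailable.
No exception displaces § 45.9.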